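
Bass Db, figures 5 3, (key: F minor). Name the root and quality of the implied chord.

Db major

The figures 5 3 indicate a triad in root position.
In root position the bass is the root, so the root is Db.
The chord tones are Db, F, Ab, giving Db major.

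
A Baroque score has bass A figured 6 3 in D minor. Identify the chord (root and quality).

The figures 6 3 indicate a triad in first inversion.
In first inversion the root lies a sixth above the bass: a sixth above A in D minor is F.
The chord tones are A, C, F, giving F major.

F major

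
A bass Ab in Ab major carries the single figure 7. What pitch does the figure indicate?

G

Counting 6 letter steps above Ab lands on G; in Ab major, that letter is G.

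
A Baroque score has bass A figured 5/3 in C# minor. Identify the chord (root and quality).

The figures 5/3 indicate a triad in root position.
In root position the bass is the root, so the root is A.
The chord tones are A, C#, E, giving A major.

A major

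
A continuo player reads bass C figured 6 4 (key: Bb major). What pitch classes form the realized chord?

C, F, A

A fourth above C in this key is F.
A sixth above C in this key is A.
Together with the bass C, this spells F major in second inversion.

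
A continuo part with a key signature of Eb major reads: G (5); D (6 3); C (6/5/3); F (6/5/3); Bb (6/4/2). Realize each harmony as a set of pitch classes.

G, Bb, D | D, F, Bb | C, Eb, G, Ab | F, Ab, C, D | Bb, C, Eb, G

G (5/3): G, Bb, D.
D (6/3): D, F, Bb.
C (6/5/3): C, Eb, G, Ab.
F (6/5/3): F, Ab, C, D.
Bb (6/4/2): Bb, C, Eb, G.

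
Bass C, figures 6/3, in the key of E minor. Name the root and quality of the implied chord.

A minor

The figures 6/3 indicate a triad in first inversion.
In first inversion the root lies a sixth above the bass: a sixth above C in E minor is A.
The chord tones are C, E, A, giving A minor.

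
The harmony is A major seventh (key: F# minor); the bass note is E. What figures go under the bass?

4/3

E is the fifth of A major seventh, so the chord is in second inversion.
A seventh chord in second inversion is figured 6/4/3, conventionally abbreviated 4/3.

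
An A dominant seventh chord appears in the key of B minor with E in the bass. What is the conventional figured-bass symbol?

4/3

E is the fifth of A dominant seventh, so the chord is in second inversion.
A seventh chord in second inversion is figured 6/4/3, conventionally abbreviated 4/3.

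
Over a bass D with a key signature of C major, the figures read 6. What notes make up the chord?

D, F, B

The written figures 6 are shorthand for 6/3: the 3 is implied.
A third above D in this key is F.
A sixth above D in this key is B.
Together with the bass D, this spells B diminished in first inversion.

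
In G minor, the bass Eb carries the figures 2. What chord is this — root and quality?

The figures 2 indicate a seventh chord in third inversion.
In third inversion the root lies a second above the bass: a second above Eb in G minor is F.
The chord tones are Eb, F, A, C, giving F dominant seventh.

F dominant seventh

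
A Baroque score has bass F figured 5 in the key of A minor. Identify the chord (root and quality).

F major

The figures 5 indicate a triad in root position.
In root position the bass is the root, so the root is F.
The chord tones are F, A, C, giving F major.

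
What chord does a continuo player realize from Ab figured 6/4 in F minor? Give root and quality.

Db major

The figures 6/4 indicate a triad in second inversion.
In second inversion the root lies a fourth above the bass: a fourth above Ab in F minor is Db.
The chord tones are Ab, Db, F, giving Db major.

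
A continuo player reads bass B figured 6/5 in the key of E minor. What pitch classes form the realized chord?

The written figures 6/5 are shorthand for 6/5/3: the 3 is implied.
A third above B in this key is D.
A fifth above B in this key is F#.
A sixth above B in this key is G.
Together with the bass B, this spells G major seventh in first inversion.

B, D, F#, G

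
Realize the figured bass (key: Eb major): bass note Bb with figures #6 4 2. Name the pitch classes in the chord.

A second above Bb in this key is C.
A fourth above Bb in this key is Eb.
A sixth above Bb in this key is G, raised to G# by the sharp.

Bb, C, Eb, G#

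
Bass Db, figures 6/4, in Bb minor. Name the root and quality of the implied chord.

Gb major

The figures 6/4 indicate a triad in second inversion.
In second inversion the root lies a fourth above the bass: a fourth above Db in Bb minor is Gb.
The chord tones are Db, Gb, Bb, giving Gb major.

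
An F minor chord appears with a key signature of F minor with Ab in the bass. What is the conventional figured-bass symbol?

Ab is the third of F minor, so the chord is in first inversion.
A triad in first inversion is figured 6/3, conventionally abbreviated 6.

6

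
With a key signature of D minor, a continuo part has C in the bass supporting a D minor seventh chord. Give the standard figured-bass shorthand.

C is the seventh of D minor seventh, so the chord is in third inversion.
A seventh chord in third inversion is figured 6/4/2, conventionally abbreviated 4/2.

4/2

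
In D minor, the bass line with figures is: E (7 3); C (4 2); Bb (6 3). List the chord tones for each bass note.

E, G, Bb, D | C, D, F, A | Bb, D, G

E (7/5/3): E, G, Bb, D.
C (6/4/2): C, D, F, A.
Bb (6/3): Bb, D, G.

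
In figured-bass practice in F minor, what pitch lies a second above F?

Counting 1 letter step above F lands on G; in F minor, that letter is G.

G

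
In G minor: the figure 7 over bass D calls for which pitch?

Counting 6 letter steps above D lands on C; in G minor, that letter is C.

C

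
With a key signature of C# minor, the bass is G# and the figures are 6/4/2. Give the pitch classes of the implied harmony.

A second above G# in this key is A.
A fourth above G# in this key is C#.
A sixth above G# in this key is E.
Together with the bass G#, this spells A major seventh in third inversion.

G#, A, C#, E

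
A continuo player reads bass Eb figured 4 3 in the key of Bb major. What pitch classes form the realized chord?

Eb, G, A, C

The written figures 4 3 are shorthand for 6/4/3: the 6 is implied.
A third above Eb in this key is G.
A fourth above Eb in this key is A.
A sixth above Eb in this key is C.
Together with the bass Eb, this spells A half-diminished seventh in second inversion.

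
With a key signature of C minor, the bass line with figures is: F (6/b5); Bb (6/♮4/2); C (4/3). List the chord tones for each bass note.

F (6/b5/3): F, Ab, Cb, D.
Bb (6/♮4/2): Bb, C, E, G.
C (6/4/3): C, Eb, F, Ab.

F, Ab, Cb, D | Bb, C, E, G | C, Eb, F, Ab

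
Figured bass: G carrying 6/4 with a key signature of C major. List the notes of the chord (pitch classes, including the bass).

G, C, E

A fourth above G in this key is C.
A sixth above G in this key is E.
Together with the bass G, this spells C major in second inversion.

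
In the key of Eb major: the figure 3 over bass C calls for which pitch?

Counting 2 letter steps above C lands on E; in Eb major, that letter is Eb.

Eb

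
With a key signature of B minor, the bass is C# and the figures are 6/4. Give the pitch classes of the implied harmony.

C#, F#, A

A fourth above C# in this key is F#.
A sixth above C# in this key is A.
Together with the bass C#, this spells F# minor in second inversion.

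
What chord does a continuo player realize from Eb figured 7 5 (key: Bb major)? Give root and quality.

The figures 7 5 indicate a seventh chord in root position.
In root position the bass is the root, so the root is Eb.
The chord tones are Eb, G, Bb, D, giving Eb major seventh.

Eb major seventh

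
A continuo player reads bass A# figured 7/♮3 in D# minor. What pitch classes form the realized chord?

The written figures 7/♮3 are shorthand for 7/5/3: the 5 is implied.
A third above A# in this key is C#, made natural (C) by the ♮ figure.
A fifth above A# in this key is E#.
A seventh above A# in this key is G#.

A#, C, E#, G#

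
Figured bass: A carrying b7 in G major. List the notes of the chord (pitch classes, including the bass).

The written figures b7 are shorthand for 7/5/3: the 5/3 are implied.
A third above A in this key is C.
A fifth above A in this key is E.
A seventh above A in this key is G, lowered to Gb by the flat.

A, C, E, Gb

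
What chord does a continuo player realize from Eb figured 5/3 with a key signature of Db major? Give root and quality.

Eb minor

The figures 5/3 indicate a triad in root position.
In root position the bass is the root, so the root is Eb.
The chord tones are Eb, Gb, Bb, giving Eb minor.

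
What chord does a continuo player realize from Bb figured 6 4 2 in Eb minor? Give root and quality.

The figures 6 4 2 indicate a seventh chord in third inversion.
In third inversion the root lies a second above the bass: a second above Bb in Eb minor is Cb.
The chord tones are Bb, Cb, Eb, Gb, giving Cb major seventh.

Cb major seventh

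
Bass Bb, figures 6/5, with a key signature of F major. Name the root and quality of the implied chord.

The figures 6/5 indicate a seventh chord in first inversion.
In first inversion the root lies a sixth above the bass: a sixth above Bb in F major is G.
The chord tones are Bb, D, F, G, giving G minor seventh.

G minor seventh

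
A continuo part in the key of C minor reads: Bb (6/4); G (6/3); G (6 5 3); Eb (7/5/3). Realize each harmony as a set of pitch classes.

Bb, Eb, G | G, Bb, Eb | G, Bb, D, Eb | Eb, G, Bb, D

Bb (6/4): Bb, Eb, G.
G (6/3): G, Bb, Eb.
G (6/5/3): G, Bb, D, Eb.
Eb (7/5/3): Eb, G, Bb, D.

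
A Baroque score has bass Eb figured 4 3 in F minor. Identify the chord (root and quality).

The figures 4 3 indicate a seventh chord in second inversion.
In second inversion the root lies a fourth above the bass: a fourth above Eb in F minor is Ab.
The chord tones are Eb, G, Ab, C, giving Ab major seventh.

Ab major seventh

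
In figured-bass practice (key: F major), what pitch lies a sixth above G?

Counting 5 letter steps above G lands on E; in F major, that letter is E.

E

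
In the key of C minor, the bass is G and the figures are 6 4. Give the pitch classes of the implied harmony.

A fourth above G in this key is C.
A sixth above G in this key is Eb.
Together with the bass G, this spells C minor in second inversion.

G, C, Eb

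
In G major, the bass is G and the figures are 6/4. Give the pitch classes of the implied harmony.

G, C, E

A fourth above G in this key is C.
A sixth above G in this key is E.
Together with the bass G, this spells C major in second inversion.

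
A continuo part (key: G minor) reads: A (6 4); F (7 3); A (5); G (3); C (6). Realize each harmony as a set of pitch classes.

A (6/4): A, D, F.
F (7/5/3): F, A, C, Eb.
A (5/3): A, C, Eb.
G (5/3): G, Bb, D.
C (6/3): C, Eb, A.

A, D, F | F, A, C, Eb | A, C, Eb | G, Bb, D | C, Eb, A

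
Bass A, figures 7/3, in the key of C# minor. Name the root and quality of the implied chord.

The figures 7/3 indicate a seventh chord in root position.
In root position the bass is the root, so the root is A.
The chord tones are A, C#, E, G#, giving A major seventh.

A major seventh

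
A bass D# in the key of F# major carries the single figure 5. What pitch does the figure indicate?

Counting 4 letter steps above D# lands on A; in F# major, that letter is A#.

A#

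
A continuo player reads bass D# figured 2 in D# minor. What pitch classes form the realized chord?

The written figures 2 are shorthand for 6/4/2: the 6/4 are implied.
A second above D# in this key is E#.
A fourth above D# in this key is G#.
A sixth above D# in this key is B.
Together with the bass D#, this spells E# half-diminished seventh in third inversion.

D#, E#, G#, B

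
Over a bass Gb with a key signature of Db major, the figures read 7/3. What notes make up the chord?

The written figures 7/3 are shorthand for 7/5/3: the 5 is implied.
A third above Gb in this key is Bb.
A fifth above Gb in this key is Db.
A seventh above Gb in this key is F.
Together with the bass Gb, this spells Gb major seventh in root position.

Gb, Bb, Db, F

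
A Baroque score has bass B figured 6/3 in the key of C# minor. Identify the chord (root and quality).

The figures 6/3 indicate a triad in first inversion.
In first inversion the root lies a sixth above the bass: a sixth above B in C# minor is G#.
The chord tones are B, D#, G#, giving G# minor.

G# minor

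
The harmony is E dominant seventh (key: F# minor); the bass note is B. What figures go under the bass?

4/3

B is the fifth of E dominant seventh, so the chord is in second inversion.
A seventh chord in second inversion is figured 6/4/3, conventionally abbreviated 4/3.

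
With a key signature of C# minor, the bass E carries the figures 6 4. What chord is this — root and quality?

The figures 6 4 indicate a triad in second inversion.
In second inversion the root lies a fourth above the bass: a fourth above E in C# minor is A.
The chord tones are E, A, C#, giving A major.

A major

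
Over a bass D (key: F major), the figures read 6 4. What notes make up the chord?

D, G, Bb

A fourth above D in this key is G.
A sixth above D in this key is Bb.
Together with the bass D, this spells G minor in second inversion.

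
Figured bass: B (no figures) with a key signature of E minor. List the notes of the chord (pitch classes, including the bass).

B, D, F#

An unfigured bass implies 5/3.
A third above B in this key is D.
A fifth above B in this key is F#.
Together with the bass B, this spells B minor in root position.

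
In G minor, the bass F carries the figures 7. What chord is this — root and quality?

The figures 7 indicate a seventh chord in root position.
In root position the bass is the root, so the root is F.
The chord tones are F, A, C, Eb, giving F dominant seventh.

F dominant seventh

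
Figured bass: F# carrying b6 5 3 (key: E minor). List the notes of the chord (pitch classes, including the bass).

F#, A, C, Db

A third above F# in this key is A.
A fifth above F# in this key is C.
A sixth above F# in this key is D, lowered to Db by the flat.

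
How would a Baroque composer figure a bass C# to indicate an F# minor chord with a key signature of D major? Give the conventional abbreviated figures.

C# is the fifth of F# minor, so the chord is in second inversion.
A triad in second inversion is figured 6/4, conventionally abbreviated 6/4.

6/4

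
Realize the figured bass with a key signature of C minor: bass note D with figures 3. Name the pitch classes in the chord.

The written figures 3 are shorthand for 5/3: the 5 is implied.
A third above D in this key is F.
A fifth above D in this key is Ab.
Together with the bass D, this spells D diminished in root position.

D, F, Ab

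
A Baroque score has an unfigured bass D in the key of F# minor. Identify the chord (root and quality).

An unfigured bass indicates a triad in root position.
In root position the bass is the root, so the root is D.
The chord tones are D, F#, A, giving D major.

D major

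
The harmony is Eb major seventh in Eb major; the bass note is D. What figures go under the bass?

4/2

D is the seventh of Eb major seventh, so the chord is in third inversion.
A seventh chord in third inversion is figured 6/4/2, conventionally abbreviated 4/2.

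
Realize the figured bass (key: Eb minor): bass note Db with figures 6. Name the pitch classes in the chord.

Db, F, Bb

The written figures 6 are shorthand for 6/3: the 3 is implied.
A third above Db in this key is F.
A sixth above Db in this key is Bb.
Together with the bass Db, this spells Bb minor in first inversion.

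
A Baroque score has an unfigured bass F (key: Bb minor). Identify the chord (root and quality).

F minor

An unfigured bass indicates a triad in root position.
In root position the bass is the root, so the root is F.
The chord tones are F, Ab, C, giving F minor.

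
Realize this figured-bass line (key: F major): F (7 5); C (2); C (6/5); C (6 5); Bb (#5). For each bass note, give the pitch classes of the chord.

F, A, C, E | C, D, F, A | C, E, G, A | C, E, G, A | Bb, D, F#

F (7/5/3): F, A, C, E.
C (6/4/2): C, D, F, A.
C (6/5/3): C, E, G, A.
C (6/5/3): C, E, G, A.
Bb (#5/3): Bb, D, F#.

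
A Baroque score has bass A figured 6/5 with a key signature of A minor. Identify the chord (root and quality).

The figures 6/5 indicate a seventh chord in first inversion.
In first inversion the root lies a sixth above the bass: a sixth above A in A minor is F.
The chord tones are A, C, E, F, giving F major seventh.

F major seventh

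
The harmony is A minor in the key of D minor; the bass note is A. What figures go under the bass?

no figures

A is the root of A minor, so the chord is in root position.
A triad in root position is figured 5/3, conventionally abbreviated (no figures — root-position triad).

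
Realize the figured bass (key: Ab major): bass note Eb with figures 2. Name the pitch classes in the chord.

Eb, F, Ab, C

The written figures 2 are shorthand for 6/4/2: the 6/4 are implied.
A second above Eb in this key is F.
A fourth above Eb in this key is Ab.
A sixth above Eb in this key is C.
Together with the bass Eb, this spells F minor seventh in third inversion.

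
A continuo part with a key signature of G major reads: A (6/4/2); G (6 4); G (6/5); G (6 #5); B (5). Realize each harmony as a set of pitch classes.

A, B, D, F# | G, C, E | G, B, D, E | G, B, D#, E | B, D, F#

A (6/4/2): A, B, D, F#.
G (6/4): G, C, E.
G (6/5/3): G, B, D, E.
G (6/#5/3): G, B, D#, E.
B (5/3): B, D, F#.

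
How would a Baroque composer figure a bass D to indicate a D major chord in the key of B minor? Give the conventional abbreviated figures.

no figures

D is the root of D major, so the chord is in root position.
A triad in root position is figured 5/3, conventionally abbreviated (no figures — root-position triad).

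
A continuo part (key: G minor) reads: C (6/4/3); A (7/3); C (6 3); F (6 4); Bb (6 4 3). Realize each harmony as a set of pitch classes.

C (6/4/3): C, Eb, F, A.
A (7/5/3): A, C, Eb, G.
C (6/3): C, Eb, A.
F (6/4): F, Bb, D.
Bb (6/4/3): Bb, D, Eb, G.

C, Eb, F, A | A, C, Eb, G | C, Eb, A | F, Bb, D | Bb, D, Eb, G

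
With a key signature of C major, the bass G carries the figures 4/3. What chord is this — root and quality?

C major seventh

The figures 4/3 indicate a seventh chord in second inversion.
In second inversion the root lies a fourth above the bass: a fourth above G in C major is C.
The chord tones are G, B, C, E, giving C major seventh.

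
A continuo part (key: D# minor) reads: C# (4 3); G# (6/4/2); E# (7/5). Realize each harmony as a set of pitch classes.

C#, E#, F#, A# | G#, A#, C#, E# | E#, G#, B, D#

C# (6/4/3): C#, E#, F#, A#.
G# (6/4/2): G#, A#, C#, E#.
E# (7/5/3): E#, G#, B, D#.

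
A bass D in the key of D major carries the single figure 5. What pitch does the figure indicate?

Counting 4 letter steps above D lands on A; in D major, that letter is A.

A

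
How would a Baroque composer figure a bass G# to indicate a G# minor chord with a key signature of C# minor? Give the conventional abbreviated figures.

no figures

G# is the root of G# minor, so the chord is in root position.
A triad in root position is figured 5/3, conventionally abbreviated (no figures — root-position triad).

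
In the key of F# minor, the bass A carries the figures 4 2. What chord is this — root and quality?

The figures 4 2 indicate a seventh chord in third inversion.
In third inversion the root lies a second above the bass: a second above A in F# minor is B.
The chord tones are A, B, D, F#, giving B minor seventh.

B minor seventh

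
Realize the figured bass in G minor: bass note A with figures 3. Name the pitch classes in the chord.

A, C, Eb

The written figures 3 are shorthand for 5/3: the 5 is implied.
A third above A in this key is C.
A fifth above A in this key is Eb.
Together with the bass A, this spells A diminished in root position.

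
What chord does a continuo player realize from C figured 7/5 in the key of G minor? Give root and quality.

C minor seventh

The figures 7/5 indicate a seventh chord in root position.
In root position the bass is the root, so the root is C.
The chord tones are C, Eb, G, Bb, giving C minor seventh.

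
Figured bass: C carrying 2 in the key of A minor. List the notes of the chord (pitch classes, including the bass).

The written figures 2 are shorthand for 6/4/2: the 6/4 are implied.
A second above C in this key is D.
A fourth above C in this key is F.
A sixth above C in this key is A.
Together with the bass C, this spells D minor seventh in third inversion.

C, D, F, A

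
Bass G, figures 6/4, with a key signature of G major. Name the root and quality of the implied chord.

C major

The figures 6/4 indicate a triad in second inversion.
In second inversion the root lies a fourth above the bass: a fourth above G in G major is C.
The chord tones are G, C, E, giving C major.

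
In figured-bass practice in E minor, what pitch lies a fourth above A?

D

Counting 3 letter steps above A lands on D; in E minor, that letter is D.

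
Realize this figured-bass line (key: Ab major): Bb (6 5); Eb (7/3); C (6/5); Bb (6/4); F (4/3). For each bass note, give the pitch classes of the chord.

Bb (6/5/3): Bb, Db, F, G.
Eb (7/5/3): Eb, G, Bb, Db.
C (6/5/3): C, Eb, G, Ab.
Bb (6/4): Bb, Eb, G.
F (6/4/3): F, Ab, Bb, Db.

Bb, Db, F, G | Eb, G, Bb, Db | C, Eb, G, Ab | Bb, Eb, G | F, Ab, Bb, Db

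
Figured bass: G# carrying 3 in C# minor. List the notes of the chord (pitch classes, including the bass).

The written figures 3 are shorthand for 5/3: the 5 is implied.
A third above G# in this key is B.
A fifth above G# in this key is D#.
Together with the bass G#, this spells G# minor in root position.

G#, B, D#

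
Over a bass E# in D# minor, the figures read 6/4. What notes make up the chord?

E#, A#, C#

A fourth above E# in this key is A#.
A sixth above E# in this key is C#.
Together with the bass E#, this spells A# minor in second inversion.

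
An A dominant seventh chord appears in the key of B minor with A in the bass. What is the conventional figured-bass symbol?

A is the root of A dominant seventh, so the chord is in root position.
A seventh chord in root position is figured 7/5/3, conventionally abbreviated 7.

7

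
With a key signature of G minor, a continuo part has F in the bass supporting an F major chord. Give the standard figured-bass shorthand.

F is the root of F major, so the chord is in root position.
A triad in root position is figured 5/3, conventionally abbreviated (no figures — root-position triad).

no figures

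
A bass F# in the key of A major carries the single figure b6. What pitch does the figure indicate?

Counting 5 letter steps above F# lands on D; in A major, that letter is D.
The b6 figure lowers it a semitone, giving Db.

Db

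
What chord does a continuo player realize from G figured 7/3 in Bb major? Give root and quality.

The figures 7/3 indicate a seventh chord in root position.
In root position the bass is the root, so the root is G.
The chord tones are G, Bb, D, F, giving G minor seventh.

G minor seventh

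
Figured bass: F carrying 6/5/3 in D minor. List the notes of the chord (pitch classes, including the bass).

F, A, C, D

A third above F in this key is A.
A fifth above F in this key is C.
A sixth above F in this key is D.
Together with the bass F, this spells D minor seventh in first inversion.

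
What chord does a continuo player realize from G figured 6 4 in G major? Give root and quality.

C major

The figures 6 4 indicate a triad in second inversion.
In second inversion the root lies a fourth above the bass: a fourth above G in G major is C.
The chord tones are G, C, E, giving C major.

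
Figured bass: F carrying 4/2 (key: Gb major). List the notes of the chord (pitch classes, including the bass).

The written figures 4/2 are shorthand for 6/4/2: the 6 is implied.
A second above F in this key is Gb.
A fourth above F in this key is Bb.
A sixth above F in this key is Db.
Together with the bass F, this spells Gb major seventh in third inversion.

F, Gb, Bb, Db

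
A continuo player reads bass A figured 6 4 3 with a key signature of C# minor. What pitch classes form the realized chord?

A, C#, D#, F#

A third above A in this key is C#.
A fourth above A in this key is D#.
A sixth above A in this key is F#.
Together with the bass A, this spells D# half-diminished seventh in second inversion.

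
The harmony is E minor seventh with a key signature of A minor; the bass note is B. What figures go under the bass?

4/3

B is the fifth of E minor seventh, so the chord is in second inversion.
A seventh chord in second inversion is figured 6/4/3, conventionally abbreviated 4/3.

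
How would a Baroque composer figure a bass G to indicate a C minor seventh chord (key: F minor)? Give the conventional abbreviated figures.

G is the fifth of C minor seventh, so the chord is in second inversion.
A seventh chord in second inversion is figured 6/4/3, conventionally abbreviated 4/3.

4/3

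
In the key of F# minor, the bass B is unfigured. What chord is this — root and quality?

An unfigured bass indicates a triad in root position.
In root position the bass is the root, so the root is B.
The chord tones are B, D, F#, giving B minor.

B minor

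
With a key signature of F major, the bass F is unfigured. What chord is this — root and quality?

F major

An unfigured bass indicates a triad in root position.
In root position the bass is the root, so the root is F.
The chord tones are F, A, C, giving F major.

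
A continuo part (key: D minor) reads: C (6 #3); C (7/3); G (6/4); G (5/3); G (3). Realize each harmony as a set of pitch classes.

C, E#, A | C, E, G, Bb | G, C, E | G, Bb, D | G, Bb, D

C (6/#3): C, E#, A.
C (7/5/3): C, E, G, Bb.
G (6/4): G, C, E.
G (5/3): G, Bb, D.
G (5/3): G, Bb, D.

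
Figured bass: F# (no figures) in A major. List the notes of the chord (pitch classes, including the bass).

F#, A, C#

An unfigured bass implies 5/3.
A third above F# in this key is A.
A fifth above F# in this key is C#.
Together with the bass F#, this spells F# minor in root position.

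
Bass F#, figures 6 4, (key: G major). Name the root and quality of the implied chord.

The figures 6 4 indicate a triad in second inversion.
In second inversion the root lies a fourth above the bass: a fourth above F# in G major is B.
The chord tones are F#, B, D, giving B minor.

B minor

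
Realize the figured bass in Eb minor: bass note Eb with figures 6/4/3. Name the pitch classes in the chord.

A third above Eb in this key is Gb.
A fourth above Eb in this key is Ab.
A sixth above Eb in this key is Cb.
Together with the bass Eb, this spells Ab minor seventh in second inversion.

Eb, Gb, Ab, Cb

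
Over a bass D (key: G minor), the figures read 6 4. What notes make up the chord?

A fourth above D in this key is G.
A sixth above D in this key is Bb.
Together with the bass D, this spells G minor in second inversion.

D, G, Bb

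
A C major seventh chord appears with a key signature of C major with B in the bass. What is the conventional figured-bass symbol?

4/2

B is the seventh of C major seventh, so the chord is in third inversion.
A seventh chord in third inversion is figured 6/4/2, conventionally abbreviated 4/2.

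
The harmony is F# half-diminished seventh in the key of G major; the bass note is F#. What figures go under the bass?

F# is the root of F# half-diminished seventh, so the chord is in root position.
A seventh chord in root position is figured 7/5/3, conventionally abbreviated 7.

7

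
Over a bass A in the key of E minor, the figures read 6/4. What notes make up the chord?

A fourth above A in this key is D.
A sixth above A in this key is F#.
Together with the bass A, this spells D major in second inversion.

A, D, F#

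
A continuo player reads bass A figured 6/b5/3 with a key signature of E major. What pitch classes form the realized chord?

A, C#, Eb, F#

A third above A in this key is C#.
A fifth above A in this key is E, lowered to Eb by the flat.
A sixth above A in this key is F#.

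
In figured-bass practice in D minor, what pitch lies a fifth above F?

C

Counting 4 letter steps above F lands on C; in D minor, that letter is C.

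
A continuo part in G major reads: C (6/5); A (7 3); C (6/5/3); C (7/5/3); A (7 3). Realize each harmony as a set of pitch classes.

C, E, G, A | A, C, E, G | C, E, G, A | C, E, G, B | A, C, E, G

C (6/5/3): C, E, G, A.
A (7/5/3): A, C, E, G.
C (6/5/3): C, E, G, A.
C (7/5/3): C, E, G, B.
A (7/5/3): A, C, E, G.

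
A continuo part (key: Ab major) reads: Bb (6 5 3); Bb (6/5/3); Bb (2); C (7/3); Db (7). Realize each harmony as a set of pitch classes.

Bb (6/5/3): Bb, Db, F, G.
Bb (6/5/3): Bb, Db, F, G.
Bb (6/4/2): Bb, C, Eb, G.
C (7/5/3): C, Eb, G, Bb.
Db (7/5/3): Db, F, Ab, C.

Bb, Db, F, G | Bb, Db, F, G | Bb, C, Eb, G | C, Eb, G, Bb | Db, F, Ab, C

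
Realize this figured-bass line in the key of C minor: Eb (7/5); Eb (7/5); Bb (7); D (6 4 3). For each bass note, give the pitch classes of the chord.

Eb, G, Bb, D | Eb, G, Bb, D | Bb, D, F, Ab | D, F, G, Bb

Eb (7/5/3): Eb, G, Bb, D.
Eb (7/5/3): Eb, G, Bb, D.
Bb (7/5/3): Bb, D, F, Ab.
D (6/4/3): D, F, G, Bb.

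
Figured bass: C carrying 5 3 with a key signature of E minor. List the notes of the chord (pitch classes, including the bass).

A third above C in this key is E.
A fifth above C in this key is G.
Together with the bass C, this spells C major in root position.

C, E, G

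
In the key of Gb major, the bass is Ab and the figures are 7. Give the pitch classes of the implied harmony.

Ab, Cb, Eb, Gb

The written figures 7 are shorthand for 7/5/3: the 5/3 are implied.
A third above Ab in this key is Cb.
A fifth above Ab in this key is Eb.
A seventh above Ab in this key is Gb.
Together with the bass Ab, this spells Ab minor seventh in root position.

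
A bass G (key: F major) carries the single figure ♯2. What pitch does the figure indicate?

Counting 1 letter step above G lands on A; in F major, that letter is A.
The #2 figure raises it a semitone, giving A#.

A#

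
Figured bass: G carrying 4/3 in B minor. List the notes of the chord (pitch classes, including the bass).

The written figures 4/3 are shorthand for 6/4/3: the 6 is implied.
A third above G in this key is B.
A fourth above G in this key is C#.
A sixth above G in this key is E.
Together with the bass G, this spells C# half-diminished seventh in second inversion.

G, B, C#, E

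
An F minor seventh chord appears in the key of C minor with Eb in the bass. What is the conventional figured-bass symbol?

4/2

Eb is the seventh of F minor seventh, so the chord is in third inversion.
A seventh chord in third inversion is figured 6/4/2, conventionally abbreviated 4/2.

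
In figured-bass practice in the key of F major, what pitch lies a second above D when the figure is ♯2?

E#

Counting 1 letter step above D lands on E; in F major, that letter is E.
The #2 figure raises it a semitone, giving E#.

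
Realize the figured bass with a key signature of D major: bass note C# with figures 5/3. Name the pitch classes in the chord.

C#, E, G

A third above C# in this key is E.
A fifth above C# in this key is G.
Together with the bass C#, this spells C# diminished in root position.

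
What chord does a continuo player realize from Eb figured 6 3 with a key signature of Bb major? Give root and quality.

C minor

The figures 6 3 indicate a triad in first inversion.
In first inversion the root lies a sixth above the bass: a sixth above Eb in Bb major is C.
The chord tones are Eb, G, C, giving C minor.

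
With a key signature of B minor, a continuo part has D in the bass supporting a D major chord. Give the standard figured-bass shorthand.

D is the root of D major, so the chord is in root position.
A triad in root position is figured 5/3, conventionally abbreviated (no figures — root-position triad).

no figures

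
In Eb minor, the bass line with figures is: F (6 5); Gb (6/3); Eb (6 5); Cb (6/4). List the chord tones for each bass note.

F (6/5/3): F, Ab, Cb, Db.
Gb (6/3): Gb, Bb, Eb.
Eb (6/5/3): Eb, Gb, Bb, Cb.
Cb (6/4): Cb, F, Ab.

F, Ab, Cb, Db | Gb, Bb, Eb | Eb, Gb, Bb, Cb | Cb, F, Ab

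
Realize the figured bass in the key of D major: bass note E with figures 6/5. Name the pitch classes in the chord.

The written figures 6/5 are shorthand for 6/5/3: the 3 is implied.
A third above E in this key is G.
A fifth above E in this key is B.
A sixth above E in this key is C#.
Together with the bass E, this spells C# half-diminished seventh in first inversion.

E, G, B, C#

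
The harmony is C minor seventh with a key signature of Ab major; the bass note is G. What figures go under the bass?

4/3

G is the fifth of C minor seventh, so the chord is in second inversion.
A seventh chord in second inversion is figured 6/4/3, conventionally abbreviated 4/3.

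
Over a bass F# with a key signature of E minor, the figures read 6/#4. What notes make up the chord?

A fourth above F# in this key is B, raised to B# by the sharp.
A sixth above F# in this key is D.

F#, B#, D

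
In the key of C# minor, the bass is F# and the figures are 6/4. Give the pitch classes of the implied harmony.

F#, B, D#

A fourth above F# in this key is B.
A sixth above F# in this key is D#.
Together with the bass F#, this spells B major in second inversion.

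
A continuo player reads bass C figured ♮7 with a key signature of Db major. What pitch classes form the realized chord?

The written figures ♮7 are shorthand for 7/5/3: the 5/3 are implied.
A third above C in this key is Eb.
A fifth above C in this key is Gb.
A seventh above C in this key is Bb, made natural (B) by the ♮ figure.

C, Eb, Gb, B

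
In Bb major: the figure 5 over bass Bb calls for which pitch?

Counting 4 letter steps above Bb lands on F; in Bb major, that letter is F.

F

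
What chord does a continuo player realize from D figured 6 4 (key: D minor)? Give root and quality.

G minor

The figures 6 4 indicate a triad in second inversion.
In second inversion the root lies a fourth above the bass: a fourth above D in D minor is G.
The chord tones are D, G, Bb, giving G minor.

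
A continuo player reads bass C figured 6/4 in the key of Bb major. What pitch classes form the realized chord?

A fourth above C in this key is F.
A sixth above C in this key is A.
Together with the bass C, this spells F major in second inversion.

C, F, A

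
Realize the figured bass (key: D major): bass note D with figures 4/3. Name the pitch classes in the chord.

D, F#, G, B

The written figures 4/3 are shorthand for 6/4/3: the 6 is implied.
A third above D in this key is F#.
A fourth above D in this key is G.
A sixth above D in this key is B.
Together with the bass D, this spells G major seventh in second inversion.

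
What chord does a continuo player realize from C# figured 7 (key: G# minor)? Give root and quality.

C# minor seventh

The figures 7 indicate a seventh chord in root position.
In root position the bass is the root, so the root is C#.
The chord tones are C#, E, G#, B, giving C# minor seventh.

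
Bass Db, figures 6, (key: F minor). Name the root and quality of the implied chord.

The figures 6 indicate a triad in first inversion.
In first inversion the root lies a sixth above the bass: a sixth above Db in F minor is Bb.
The chord tones are Db, F, Bb, giving Bb minor.

Bb minor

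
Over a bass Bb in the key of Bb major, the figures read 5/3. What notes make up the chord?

Bb, D, F

A third above Bb in this key is D.
A fifth above Bb in this key is F.
Together with the bass Bb, this spells Bb major in root position.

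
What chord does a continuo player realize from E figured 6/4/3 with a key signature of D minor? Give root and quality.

A minor seventh

The figures 6/4/3 indicate a seventh chord in second inversion.
In second inversion the root lies a fourth above the bass: a fourth above E in D minor is A.
The chord tones are E, G, A, C, giving A minor seventh.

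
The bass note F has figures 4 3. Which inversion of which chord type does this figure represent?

4 3 is shorthand for 6/4/3.
Intervals of 6/4/3 above the bass form a seventh chord; the bass is the fifth, so this is second inversion.

seventh chord, second inversion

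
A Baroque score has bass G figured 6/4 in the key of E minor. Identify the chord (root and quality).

C major

The figures 6/4 indicate a triad in second inversion.
In second inversion the root lies a fourth above the bass: a fourth above G in E minor is C.
The chord tones are G, C, E, giving C major.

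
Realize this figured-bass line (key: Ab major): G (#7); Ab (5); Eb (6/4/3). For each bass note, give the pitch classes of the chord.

G (#7/5/3): G, Bb, Db, F#.
Ab (5/3): Ab, C, Eb.
Eb (6/4/3): Eb, G, Ab, C.

G, Bb, Db, F# | Ab, C, Eb | Eb, G, Ab, C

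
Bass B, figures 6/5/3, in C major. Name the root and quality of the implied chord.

The figures 6/5/3 indicate a seventh chord in first inversion.
In first inversion the root lies a sixth above the bass: a sixth above B in C major is G.
The chord tones are B, D, F, G, giving G dominant seventh.

G dominant seventh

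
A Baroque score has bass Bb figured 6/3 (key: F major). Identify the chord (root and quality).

G minor

The figures 6/3 indicate a triad in first inversion.
In first inversion the root lies a sixth above the bass: a sixth above Bb in F major is G.
The chord tones are Bb, D, G, giving G minor.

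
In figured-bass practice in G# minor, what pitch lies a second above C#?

D#

Counting 1 letter step above C# lands on D; in G# minor, that letter is D#.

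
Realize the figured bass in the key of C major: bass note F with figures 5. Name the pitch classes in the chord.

The written figures 5 are shorthand for 5/3: the 3 is implied.
A third above F in this key is A.
A fifth above F in this key is C.
Together with the bass F, this spells F major in root position.

F, A, C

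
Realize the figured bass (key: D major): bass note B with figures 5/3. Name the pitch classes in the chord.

A third above B in this key is D.
A fifth above B in this key is F#.
Together with the bass B, this spells B minor in root position.

B, D, F#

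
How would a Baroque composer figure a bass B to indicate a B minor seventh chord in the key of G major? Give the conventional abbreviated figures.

7

B is the root of B minor seventh, so the chord is in root position.
A seventh chord in root position is figured 7/5/3, conventionally abbreviated 7.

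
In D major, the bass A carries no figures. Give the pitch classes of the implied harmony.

A, C#, E

An unfigured bass implies 5/3.
A third above A in this key is C#.
A fifth above A in this key is E.
Together with the bass A, this spells A major in root position.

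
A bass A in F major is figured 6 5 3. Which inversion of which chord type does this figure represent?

Intervals of 6/5/3 above the bass form a seventh chord; the bass is the third, so this is first inversion.

seventh chord, first inversion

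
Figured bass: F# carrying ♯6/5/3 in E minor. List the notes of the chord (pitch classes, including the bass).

F#, A, C, D#

A third above F# in this key is A.
A fifth above F# in this key is C.
A sixth above F# in this key is D, raised to D# by the sharp.
Together with the bass F#, this spells D# diminished seventh in first inversion.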